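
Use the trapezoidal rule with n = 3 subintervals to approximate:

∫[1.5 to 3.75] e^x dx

f(x) = e^x
a = 1.5, b = 3.75, n = 3
h = (b - a)/n = 0.750000

Trapezoidal rule: (h/2)[f(x₀) + 2f(x₁) + 2f(x₂) + ... + f(xₙ)]

x_0 = 1.5000, f(x_0) = 4.481689, coefficient = 1
x_1 = 2.2500, f(x_1) = 9.487736, coefficient = 2
x_2 = 3.0000, f(x_2) = 20.085537, coefficient = 2
x_3 = 3.7500, f(x_3) = 42.521082, coefficient = 1

I ≈ (0.750000/2) × 106.149317 = 39.805994
Exact value: 38.039393
Error: 1.766601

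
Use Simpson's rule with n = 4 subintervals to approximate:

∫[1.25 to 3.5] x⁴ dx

f(x) = x⁴
a = 1.25, b = 3.5, n = 4
h = (b - a)/n = 0.562500

Simpson's rule: (h/3)[f(x₀) + 4f(x₁) + 2f(x₂) + ... + f(xₙ)]

x_0 = 1.2500, f(x_0) = 2.441406, coefficient = 1
x_1 = 1.8125, f(x_1) = 10.792252, coefficient = 4
x_2 = 2.3750, f(x_2) = 31.816650, coefficient = 2
x_3 = 2.9375, f(x_3) = 74.458023, coefficient = 4
x_4 = 3.5000, f(x_4) = 150.062500, coefficient = 1

I ≈ (0.562500/3) × 557.138306 = 104.463432
Exact value: 104.433398
Error: 0.030034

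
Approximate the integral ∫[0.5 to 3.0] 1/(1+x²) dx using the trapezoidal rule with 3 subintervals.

f(x) = 1/(1+x²)
a = 0.5, b = 3.0, n = 3
h = (b - a)/n = 0.833333

Trapezoidal rule: (h/2)[f(x₀) + 2f(x₁) + 2f(x₂) + ... + f(xₙ)]

x_0 = 0.5000, f(x_0) = 0.800000, coefficient = 1
x_1 = 1.3333, f(x_1) = 0.360000, coefficient = 2
x_2 = 2.1667, f(x_2) = 0.175610, coefficient = 2
x_3 = 3.0000, f(x_3) = 0.100000, coefficient = 1

I ≈ (0.833333/2) × 1.971220 = 0.821341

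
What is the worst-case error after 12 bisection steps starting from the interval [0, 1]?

Bisection error bound: |error| ≤ (b-a)/2^n
|error| ≤ (1 - 0)/2^12 = 1/2^12
|error| ≤ 0.0002441406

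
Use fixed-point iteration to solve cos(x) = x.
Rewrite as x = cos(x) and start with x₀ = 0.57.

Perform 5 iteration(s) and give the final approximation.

Equation: cos(x) = x
Fixed-point form: x = cos(x)
x₀ = 0.57

x_1 = g(0.570000) = 0.841901
x_2 = g(0.841901) = 0.666046
x_3 = g(0.666046) = 0.786271
x_4 = g(0.786271) = 0.706489
x_5 = g(0.706489) = 0.760646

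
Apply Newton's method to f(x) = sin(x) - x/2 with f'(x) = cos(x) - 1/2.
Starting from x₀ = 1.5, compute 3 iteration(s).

f(x) = sin(x) - x/2
f'(x) = cos(x) - 1/2
x₀ = 1.5

Newton-Raphson formula: x_{n+1} = x_n - f(x_n)/f'(x_n)

Iteration 1:
  f(1.500000) = 0.247495
  f'(1.500000) = -0.429263
  x_1 = 1.500000 - 0.247495/(-0.429263) = 2.076558
Iteration 2:
  f(2.076558) = -0.163473
  f'(2.076558) = -0.984474
  x_2 = 2.076558 - (-0.163473)/(-0.984474) = 1.910507
Iteration 3:
  f(1.910507) = -0.012402
  f'(1.910507) = -0.833214
  x_3 = 1.910507 - (-0.012402)/(-0.833214) = 1.895622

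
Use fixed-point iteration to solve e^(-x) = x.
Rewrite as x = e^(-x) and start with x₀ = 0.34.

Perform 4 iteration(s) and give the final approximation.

Equation: e^(-x) = x
Fixed-point form: x = e^(-x)
x₀ = 0.34

x_1 = g(0.340000) = 0.711770
x_2 = g(0.711770) = 0.490775
x_3 = g(0.490775) = 0.612152
x_4 = g(0.612152) = 0.542183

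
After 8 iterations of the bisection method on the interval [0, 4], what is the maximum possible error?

Bisection error bound: |error| ≤ (b-a)/2^n
|error| ≤ (4 - 0)/2^8 = 4/2^8
|error| ≤ 0.0156250000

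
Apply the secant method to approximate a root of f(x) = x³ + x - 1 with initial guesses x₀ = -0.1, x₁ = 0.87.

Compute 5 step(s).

f(x) = x³ + x - 1
x₀ = -0.1, x₁ = 0.87

Secant formula: x_{n+1} = x_n - f(x_n)(x_n - x_{n-1})/(f(x_n) - f(x_{n-1}))

Iteration 1:
  f(-0.100000) = -1.101000
  f(0.870000) = 0.528503
  x_2 = 0.870000 - 0.528503×(0.870000 - (-0.100000))/(0.528503 - (-1.101000))
       = 0.555396
Iteration 2:
  f(0.870000) = 0.528503
  f(0.555396) = -0.273284
  x_3 = 0.555396 - (-0.273284)×(0.555396 - 0.870000)/(-0.273284 - 0.528503)
       = 0.662627
Iteration 3:
  f(0.555396) = -0.273284
  f(0.662627) = -0.046431
  x_4 = 0.662627 - (-0.046431)×(0.662627 - 0.555396)/(-0.046431 - (-0.273284))
       = 0.684574
Iteration 4:
  f(0.662627) = -0.046431
  f(0.684574) = 0.005394
  x_5 = 0.684574 - 0.005394×(0.684574 - 0.662627)/(0.005394 - (-0.046431))
       = 0.682290
Iteration 5:
  f(0.684574) = 0.005394
  f(0.682290) = -0.000091
  x_6 = 0.682290 - (-0.000091)×(0.682290 - 0.684574)/(-0.000091 - 0.005394)
       = 0.682328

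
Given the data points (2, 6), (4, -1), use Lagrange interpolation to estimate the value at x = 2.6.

Lagrange interpolation formula:
P(x) = Σ yᵢ × Lᵢ(x)
where Lᵢ(x) = Π_{j≠i} (x - xⱼ)/(xᵢ - xⱼ)

L_0(2.6) = (2.6 - 4)/(2 - 4) = 0.700000
L_1(2.6) = (2.6 - 2)/(4 - 2) = 0.300000

P(2.6) = 6×L_0(2.6) + (-1)×L_1(2.6)
P(2.6) = 3.900000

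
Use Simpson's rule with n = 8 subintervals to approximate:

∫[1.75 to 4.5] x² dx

f(x) = x²
a = 1.75, b = 4.5, n = 8
h = (b - a)/n = 0.343750

Simpson's rule: (h/3)[f(x₀) + 4f(x₁) + 2f(x₂) + ... + f(xₙ)]

x_0 = 1.7500, f(x_0) = 3.062500, coefficient = 1
x_1 = 2.0938, f(x_1) = 4.383789, coefficient = 4
x_2 = 2.4375, f(x_2) = 5.941406, coefficient = 2
x_3 = 2.7812, f(x_3) = 7.735352, coefficient = 4
x_4 = 3.1250, f(x_4) = 9.765625, coefficient = 2
x_5 = 3.4688, f(x_5) = 12.032227, coefficient = 4
x_6 = 3.8125, f(x_6) = 14.535156, coefficient = 2
x_7 = 4.1562, f(x_7) = 17.274414, coefficient = 4
x_8 = 4.5000, f(x_8) = 20.250000, coefficient = 1

I ≈ (0.343750/3) × 249.500000 = 28.588542
Exact value: 28.588542
Error: 0.000000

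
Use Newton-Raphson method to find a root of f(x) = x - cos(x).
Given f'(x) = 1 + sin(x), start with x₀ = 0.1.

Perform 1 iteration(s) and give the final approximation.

f(x) = x - cos(x)
f'(x) = 1 + sin(x)
x₀ = 0.1

Newton-Raphson formula: x_{n+1} = x_n - f(x_n)/f'(x_n)

Iteration 1:
  f(0.100000) = -0.895004
  f'(0.100000) = 1.099833
  x_1 = 0.100000 - (-0.895004)/1.099833 = 0.913763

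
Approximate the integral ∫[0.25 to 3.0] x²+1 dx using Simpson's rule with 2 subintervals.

f(x) = x²+1
a = 0.25, b = 3.0, n = 2
h = (b - a)/n = 1.375000

Simpson's rule: (h/3)[f(x₀) + 4f(x₁) + 2f(x₂) + ... + f(xₙ)]

x_0 = 0.2500, f(x_0) = 1.062500, coefficient = 1
x_1 = 1.6250, f(x_1) = 3.640625, coefficient = 4
x_2 = 3.0000, f(x_2) = 10.000000, coefficient = 1

I ≈ (1.375000/3) × 25.625000 = 11.744792
Exact value: 11.744792
Error: 0.000000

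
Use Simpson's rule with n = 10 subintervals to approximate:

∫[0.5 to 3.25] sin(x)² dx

f(x) = sin(x)²
a = 0.5, b = 3.25, n = 10
h = (b - a)/n = 0.275000

Simpson's rule: (h/3)[f(x₀) + 4f(x₁) + 2f(x₂) + ... + f(xₙ)]

x_0 = 0.5000, f(x_0) = 0.229849, coefficient = 1
x_1 = 0.7750, f(x_1) = 0.489603, coefficient = 4
x_2 = 1.0500, f(x_2) = 0.752423, coefficient = 2
x_3 = 1.3250, f(x_3) = 0.940791, coefficient = 4
x_4 = 1.6000, f(x_4) = 0.999147, coefficient = 2
x_5 = 1.8750, f(x_5) = 0.910280, coefficient = 4
x_6 = 2.1500, f(x_6) = 0.700400, coefficient = 2
x_7 = 2.4250, f(x_7) = 0.431411, coefficient = 4
x_8 = 2.7000, f(x_8) = 0.182654, coefficient = 2
x_9 = 2.9750, f(x_9) = 0.027497, coefficient = 4
x_10 = 3.2500, f(x_10) = 0.011706, coefficient = 1

I ≈ (0.275000/3) × 16.709131 = 1.531670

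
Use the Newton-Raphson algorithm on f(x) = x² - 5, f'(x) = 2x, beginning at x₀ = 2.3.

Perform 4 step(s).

f(x) = x² - 5
f'(x) = 2x
x₀ = 2.3

Newton-Raphson formula: x_{n+1} = x_n - f(x_n)/f'(x_n)

Iteration 1:
  f(2.300000) = 0.290000
  f'(2.300000) = 4.600000
  x_1 = 2.300000 - 0.290000/4.600000 = 2.236957
Iteration 2:
  f(2.236957) = 0.003974
  f'(2.236957) = 4.473913
  x_2 = 2.236957 - 0.003974/4.473913 = 2.236068
Iteration 3:
  f(2.236068) = 0.000001
  f'(2.236068) = 4.472136
  x_3 = 2.236068 - 0.000001/4.472136 = 2.236068
Iteration 4:
  f(2.236068) = 0.000000
  f'(2.236068) = 4.472136
  x_4 = 2.236068 - 0.000000/4.472136 = 2.236068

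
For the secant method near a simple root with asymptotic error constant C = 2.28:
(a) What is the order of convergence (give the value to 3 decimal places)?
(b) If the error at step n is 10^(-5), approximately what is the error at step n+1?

(a) Secant method has superlinear convergence with order φ = (1+√5)/2 ≈ 1.618.
    This means |e_{n+1}| ≈ C|e_n|^1.618.

(b) With |e_n| = 10^(-5) and C = 2.28:
    |e_{n+1}| ≈ 2.28 × (10^(-5))^1.618 = 2.28 × 10^(-8.09)

(a) ≈ 1.618 (golden ratio); (b) |e_{n+1}| ≈ 1.853e-08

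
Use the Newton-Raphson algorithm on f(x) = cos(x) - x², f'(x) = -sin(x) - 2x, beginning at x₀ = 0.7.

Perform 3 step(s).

f(x) = cos(x) - x²
f'(x) = -sin(x) - 2x
x₀ = 0.7

Newton-Raphson formula: x_{n+1} = x_n - f(x_n)/f'(x_n)

Iteration 1:
  f(0.700000) = 0.274842
  f'(0.700000) = -2.044218
  x_1 = 0.700000 - 0.274842/(-2.044218) = 0.834449
Iteration 2:
  f(0.834449) = -0.024718
  f'(0.834449) = -2.409823
  x_2 = 0.834449 - (-0.024718)/(-2.409823) = 0.824191
Iteration 3:
  f(0.824191) = -0.000141
  f'(0.824191) = -2.382382
  x_3 = 0.824191 - (-0.000141)/(-2.382382) = 0.824132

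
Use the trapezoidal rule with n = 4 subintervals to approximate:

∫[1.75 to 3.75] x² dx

f(x) = x²
a = 1.75, b = 3.75, n = 4
h = (b - a)/n = 0.500000

Trapezoidal rule: (h/2)[f(x₀) + 2f(x₁) + 2f(x₂) + ... + f(xₙ)]

x_0 = 1.7500, f(x_0) = 3.062500, coefficient = 1
x_1 = 2.2500, f(x_1) = 5.062500, coefficient = 2
x_2 = 2.7500, f(x_2) = 7.562500, coefficient = 2
x_3 = 3.2500, f(x_3) = 10.562500, coefficient = 2
x_4 = 3.7500, f(x_4) = 14.062500, coefficient = 1

I ≈ (0.500000/2) × 63.500000 = 15.875000
Exact value: 15.791667
Error: 0.083333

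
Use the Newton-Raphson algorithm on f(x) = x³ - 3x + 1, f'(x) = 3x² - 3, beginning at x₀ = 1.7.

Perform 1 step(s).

f(x) = x³ - 3x + 1
f'(x) = 3x² - 3
x₀ = 1.7

Newton-Raphson formula: x_{n+1} = x_n - f(x_n)/f'(x_n)

Iteration 1:
  f(1.700000) = 0.813000
  f'(1.700000) = 5.670000
  x_1 = 1.700000 - 0.813000/5.670000 = 1.556614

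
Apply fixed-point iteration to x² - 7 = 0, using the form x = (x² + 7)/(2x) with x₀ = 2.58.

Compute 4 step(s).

Equation: x² - 7 = 0
Fixed-point form: x = (x² + 7)/(2x)
x₀ = 2.58

x_1 = g(2.580000) = 2.646589
x_2 = g(2.646589) = 2.645751
x_3 = g(2.645751) = 2.645751
x_4 = g(2.645751) = 2.645751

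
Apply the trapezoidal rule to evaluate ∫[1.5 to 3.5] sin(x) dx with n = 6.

f(x) = sin(x)
a = 1.5, b = 3.5, n = 6
h = (b - a)/n = 0.333333

Trapezoidal rule: (h/2)[f(x₀) + 2f(x₁) + 2f(x₂) + ... + f(xₙ)]

x_0 = 1.5000, f(x_0) = 0.997495, coefficient = 1
x_1 = 1.8333, f(x_1) = 0.965735, coefficient = 2
x_2 = 2.1667, f(x_2) = 0.827660, coefficient = 2
x_3 = 2.5000, f(x_3) = 0.598472, coefficient = 2
x_4 = 2.8333, f(x_4) = 0.303400, coefficient = 2
x_5 = 3.1667, f(x_5) = -0.025071, coefficient = 2
x_6 = 3.5000, f(x_6) = -0.350783, coefficient = 1

I ≈ (0.333333/2) × 5.987104 = 0.997851
Exact value: 1.007194
Error: 0.009343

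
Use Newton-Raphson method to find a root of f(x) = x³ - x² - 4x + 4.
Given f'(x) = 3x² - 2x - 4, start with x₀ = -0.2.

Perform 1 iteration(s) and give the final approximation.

f(x) = x³ - x² - 4x + 4
f'(x) = 3x² - 2x - 4
x₀ = -0.2

Newton-Raphson formula: x_{n+1} = x_n - f(x_n)/f'(x_n)

Iteration 1:
  f(-0.200000) = 4.752000
  f'(-0.200000) = -3.480000
  x_1 = -0.200000 - 4.752000/(-3.480000) = 1.165517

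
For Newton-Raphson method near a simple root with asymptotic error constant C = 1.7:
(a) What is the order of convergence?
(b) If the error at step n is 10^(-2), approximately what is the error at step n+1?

(a) Newton-Raphson has quadratic (order 2) convergence near simple roots.
    This means |e_{n+1}| ≈ C|e_n|².

(b) With |e_n| = 10^(-2) and C = 1.7:
    |e_{n+1}| ≈ 1.7 × (10^(-2))² = 1.7 × 10^(-4)

(a) 2 (quadratic); (b) |e_{n+1}| ≈ 1.700e-04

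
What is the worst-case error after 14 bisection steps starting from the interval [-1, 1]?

Bisection error bound: |error| ≤ (b-a)/2^n
|error| ≤ (1 - (-1))/2^14 = 2/2^14
|error| ≤ 0.0001220703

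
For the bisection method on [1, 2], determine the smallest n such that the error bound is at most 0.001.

We need (b-a)/2^n ≤ 0.001
(2 - 1)/2^n ≤ 0.001
1/2^n ≤ 0.001
2^n ≥ 1000
n ≥ log₂(1000) = 9.97
n ≥ 10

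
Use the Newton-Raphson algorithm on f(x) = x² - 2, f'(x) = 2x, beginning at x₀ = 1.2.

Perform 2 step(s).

f(x) = x² - 2
f'(x) = 2x
x₀ = 1.2

Newton-Raphson formula: x_{n+1} = x_n - f(x_n)/f'(x_n)

Iteration 1:
  f(1.200000) = -0.560000
  f'(1.200000) = 2.400000
  x_1 = 1.200000 - (-0.560000)/2.400000 = 1.433333
Iteration 2:
  f(1.433333) = 0.054444
  f'(1.433333) = 2.866667
  x_2 = 1.433333 - 0.054444/2.866667 = 1.414341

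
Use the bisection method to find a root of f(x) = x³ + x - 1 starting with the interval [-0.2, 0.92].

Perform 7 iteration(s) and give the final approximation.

f(x) = x³ + x - 1
Initial interval: [-0.2, 0.92]

Iteration 1:
  c_1 = (-0.200000 + 0.920000)/2 = 0.360000
  f(c_1) = f(0.360000) = -0.593344
  f(a) × f(c) ≥ 0, new interval: [0.360000, 0.920000]
Iteration 2:
  c_2 = (0.360000 + 0.920000)/2 = 0.640000
  f(c_2) = f(0.640000) = -0.097856
  f(a) × f(c) ≥ 0, new interval: [0.640000, 0.920000]
Iteration 3:
  c_3 = (0.640000 + 0.920000)/2 = 0.780000
  f(c_3) = f(0.780000) = 0.254552
  f(a) × f(c) < 0, new interval: [0.640000, 0.780000]
Iteration 4:
  c_4 = (0.640000 + 0.780000)/2 = 0.710000
  f(c_4) = f(0.710000) = 0.067911
  f(a) × f(c) < 0, new interval: [0.640000, 0.710000]
Iteration 5:
  c_5 = (0.640000 + 0.710000)/2 = 0.675000
  f(c_5) = f(0.675000) = -0.017453
  f(a) × f(c) ≥ 0, new interval: [0.675000, 0.710000]
Iteration 6:
  c_6 = (0.675000 + 0.710000)/2 = 0.692500
  f(c_6) = f(0.692500) = 0.024593
  f(a) × f(c) < 0, new interval: [0.675000, 0.692500]
Iteration 7:
  c_7 = (0.675000 + 0.692500)/2 = 0.683750
  f(c_7) = f(0.683750) = 0.003413
  f(a) × f(c) < 0, new interval: [0.675000, 0.683750]

After 7 iteration(s), the approximation is c_7 = 0.683750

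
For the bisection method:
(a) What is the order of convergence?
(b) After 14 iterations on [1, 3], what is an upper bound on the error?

(a) Bisection has linear (order 1) convergence; the error is halved each step.

(b) Error bound = (b-a)/2^n = (3 - 1)/2^{14}
    = 2/2^{14}

(a) 1 (linear); (b) error ≤ 1.22e-04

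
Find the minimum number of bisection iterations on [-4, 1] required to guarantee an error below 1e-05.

We need (b-a)/2^n ≤ 1e-05
(1 - (-4))/2^n ≤ 1e-05
5/2^n ≤ 1e-05
2^n ≥ 500000
n ≥ log₂(500000) = 18.93
n ≥ 19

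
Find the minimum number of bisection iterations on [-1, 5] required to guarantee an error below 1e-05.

We need (b-a)/2^n ≤ 1e-05
(5 - (-1))/2^n ≤ 1e-05
6/2^n ≤ 1e-05
2^n ≥ 600000
n ≥ log₂(600000) = 19.19
n ≥ 20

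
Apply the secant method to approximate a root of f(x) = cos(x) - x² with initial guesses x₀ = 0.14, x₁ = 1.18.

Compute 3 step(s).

f(x) = cos(x) - x²
x₀ = 0.14, x₁ = 1.18

Secant formula: x_{n+1} = x_n - f(x_n)(x_n - x_{n-1})/(f(x_n) - f(x_{n-1}))

Iteration 1:
  f(0.140000) = 0.970616
  f(1.180000) = -1.011475
  x_2 = 1.180000 - (-1.011475)×(1.180000 - 0.140000)/(-1.011475 - 0.970616)
       = 0.649281
Iteration 2:
  f(1.180000) = -1.011475
  f(0.649281) = 0.374954
  x_3 = 0.649281 - 0.374954×(0.649281 - 1.180000)/(0.374954 - (-1.011475))
       = 0.792811
Iteration 3:
  f(0.649281) = 0.374954
  f(0.792811) = 0.073296
  x_4 = 0.792811 - 0.073296×(0.792811 - 0.649281)/(0.073296 - 0.374954)
       = 0.827686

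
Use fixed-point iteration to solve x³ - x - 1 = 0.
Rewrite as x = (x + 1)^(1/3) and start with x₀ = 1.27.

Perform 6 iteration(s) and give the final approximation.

Equation: x³ - x - 1 = 0
Fixed-point form: x = (x + 1)^(1/3)
x₀ = 1.27

x_1 = g(1.270000) = 1.314242
x_2 = g(1.314242) = 1.322725
x_3 = g(1.322725) = 1.324339
x_4 = g(1.324339) = 1.324646
x_5 = g(1.324646) = 1.324704
x_6 = g(1.324704) = 1.324715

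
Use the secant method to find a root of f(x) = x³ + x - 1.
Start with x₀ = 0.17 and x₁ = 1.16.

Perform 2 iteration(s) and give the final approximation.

f(x) = x³ + x - 1
x₀ = 0.17, x₁ = 1.16

Secant formula: x_{n+1} = x_n - f(x_n)(x_n - x_{n-1})/(f(x_n) - f(x_{n-1}))

Iteration 1:
  f(0.170000) = -0.825087
  f(1.160000) = 1.720896
  x_2 = 1.160000 - 1.720896×(1.160000 - 0.170000)/(1.720896 - (-0.825087))
       = 0.490833
Iteration 2:
  f(1.160000) = 1.720896
  f(0.490833) = -0.390916
  x_3 = 0.490833 - (-0.390916)×(0.490833 - 1.160000)/(-0.390916 - 1.720896)
       = 0.614702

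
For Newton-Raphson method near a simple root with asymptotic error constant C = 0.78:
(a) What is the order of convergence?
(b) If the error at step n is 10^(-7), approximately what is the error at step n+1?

(a) Newton-Raphson has quadratic (order 2) convergence near simple roots.
    This means |e_{n+1}| ≈ C|e_n|².

(b) With |e_n| = 10^(-7) and C = 0.78:
    |e_{n+1}| ≈ 0.78 × (10^(-7))² = 0.78 × 10^(-14)

(a) 2 (quadratic); (b) |e_{n+1}| ≈ 7.800e-15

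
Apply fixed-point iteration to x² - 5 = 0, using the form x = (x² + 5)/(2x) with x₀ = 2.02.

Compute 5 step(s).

Equation: x² - 5 = 0
Fixed-point form: x = (x² + 5)/(2x)
x₀ = 2.02

x_1 = g(2.020000) = 2.247624
x_2 = g(2.247624) = 2.236098
x_3 = g(2.236098) = 2.236068
x_4 = g(2.236068) = 2.236068
x_5 = g(2.236068) = 2.236068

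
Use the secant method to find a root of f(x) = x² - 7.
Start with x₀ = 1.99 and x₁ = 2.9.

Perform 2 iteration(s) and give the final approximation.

f(x) = x² - 7
x₀ = 1.99, x₁ = 2.9

Secant formula: x_{n+1} = x_n - f(x_n)(x_n - x_{n-1})/(f(x_n) - f(x_{n-1}))

Iteration 1:
  f(1.990000) = -3.039900
  f(2.900000) = 1.410000
  x_2 = 2.900000 - 1.410000×(2.900000 - 1.990000)/(1.410000 - (-3.039900))
       = 2.611656
Iteration 2:
  f(2.900000) = 1.410000
  f(2.611656) = -0.179251
  x_3 = 2.611656 - (-0.179251)×(2.611656 - 2.900000)/(-0.179251 - 1.410000)
       = 2.644179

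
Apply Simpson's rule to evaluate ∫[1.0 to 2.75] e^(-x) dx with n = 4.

f(x) = e^(-x)
a = 1.0, b = 2.75, n = 4
h = (b - a)/n = 0.437500

Simpson's rule: (h/3)[f(x₀) + 4f(x₁) + 2f(x₂) + ... + f(xₙ)]

x_0 = 1.0000, f(x_0) = 0.367879, coefficient = 1
x_1 = 1.4375, f(x_1) = 0.237521, coefficient = 4
x_2 = 1.8750, f(x_2) = 0.153355, coefficient = 2
x_3 = 2.3125, f(x_3) = 0.099013, coefficient = 4
x_4 = 2.7500, f(x_4) = 0.063928, coefficient = 1

I ≈ (0.437500/3) × 2.084654 = 0.304012
Exact value: 0.303952
Error: 0.000060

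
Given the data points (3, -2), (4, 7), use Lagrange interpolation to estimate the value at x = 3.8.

Lagrange interpolation formula:
P(x) = Σ yᵢ × Lᵢ(x)
where Lᵢ(x) = Π_{j≠i} (x - xⱼ)/(xᵢ - xⱼ)

L_0(3.8) = (3.8 - 4)/(3 - 4) = 0.200000
L_1(3.8) = (3.8 - 3)/(4 - 3) = 0.800000

P(3.8) = (-2)×L_0(3.8) + 7×L_1(3.8)
P(3.8) = 5.200000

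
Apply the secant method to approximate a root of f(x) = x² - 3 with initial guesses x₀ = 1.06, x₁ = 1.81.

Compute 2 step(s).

f(x) = x² - 3
x₀ = 1.06, x₁ = 1.81

Secant formula: x_{n+1} = x_n - f(x_n)(x_n - x_{n-1})/(f(x_n) - f(x_{n-1}))

Iteration 1:
  f(1.060000) = -1.876400
  f(1.810000) = 0.276100
  x_2 = 1.810000 - 0.276100×(1.810000 - 1.060000)/(0.276100 - (-1.876400))
       = 1.713798
Iteration 2:
  f(1.810000) = 0.276100
  f(1.713798) = -0.062897
  x_3 = 1.713798 - (-0.062897)×(1.713798 - 1.810000)/(-0.062897 - 0.276100)
       = 1.731647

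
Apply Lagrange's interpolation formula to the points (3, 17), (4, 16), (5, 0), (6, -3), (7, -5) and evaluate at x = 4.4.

Lagrange interpolation formula:
P(x) = Σ yᵢ × Lᵢ(x)
where Lᵢ(x) = Π_{j≠i} (x - xⱼ)/(xᵢ - xⱼ)

L_0(4.4) = (4.4 - 4)/(3 - 4) × (4.4 - 5)/(3 - 5) × (4.4 - 6)/(3 - 6) × (4.4 - 7)/(3 - 7) = -0.041600
L_1(4.4) = (4.4 - 3)/(4 - 3) × (4.4 - 5)/(4 - 5) × (4.4 - 6)/(4 - 6) × (4.4 - 7)/(4 - 7) = 0.582400
L_2(4.4) = (4.4 - 3)/(5 - 3) × (4.4 - 4)/(5 - 4) × (4.4 - 6)/(5 - 6) × (4.4 - 7)/(5 - 7) = 0.582400
L_3(4.4) = (4.4 - 3)/(6 - 3) × (4.4 - 4)/(6 - 4) × (4.4 - 5)/(6 - 5) × (4.4 - 7)/(6 - 7) = -0.145600
L_4(4.4) = (4.4 - 3)/(7 - 3) × (4.4 - 4)/(7 - 4) × (4.4 - 5)/(7 - 5) × (4.4 - 6)/(7 - 6) = 0.022400

P(4.4) = 17×L_0(4.4) + 16×L_1(4.4) + 0×L_2(4.4) + (-3)×L_3(4.4) + (-5)×L_4(4.4)
P(4.4) = 8.936000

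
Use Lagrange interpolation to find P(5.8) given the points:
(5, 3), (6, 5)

Lagrange interpolation formula:
P(x) = Σ yᵢ × Lᵢ(x)
where Lᵢ(x) = Π_{j≠i} (x - xⱼ)/(xᵢ - xⱼ)

L_0(5.8) = (5.8 - 6)/(5 - 6) = 0.200000
L_1(5.8) = (5.8 - 5)/(6 - 5) = 0.800000

P(5.8) = 3×L_0(5.8) + 5×L_1(5.8)
P(5.8) = 4.600000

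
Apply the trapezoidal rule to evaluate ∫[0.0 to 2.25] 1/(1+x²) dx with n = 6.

f(x) = 1/(1+x²)
a = 0.0, b = 2.25, n = 6
h = (b - a)/n = 0.375000

Trapezoidal rule: (h/2)[f(x₀) + 2f(x₁) + 2f(x₂) + ... + f(xₙ)]

x_0 = 0.0000, f(x_0) = 1.000000, coefficient = 1
x_1 = 0.3750, f(x_1) = 0.876712, coefficient = 2
x_2 = 0.7500, f(x_2) = 0.640000, coefficient = 2
x_3 = 1.1250, f(x_3) = 0.441379, coefficient = 2
x_4 = 1.5000, f(x_4) = 0.307692, coefficient = 2
x_5 = 1.8750, f(x_5) = 0.221453, coefficient = 2
x_6 = 2.2500, f(x_6) = 0.164948, coefficient = 1

I ≈ (0.375000/2) × 6.139423 = 1.151142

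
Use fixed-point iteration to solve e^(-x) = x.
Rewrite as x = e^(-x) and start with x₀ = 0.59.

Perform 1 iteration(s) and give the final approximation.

Equation: e^(-x) = x
Fixed-point form: x = e^(-x)
x₀ = 0.59

x_1 = g(0.590000) = 0.554327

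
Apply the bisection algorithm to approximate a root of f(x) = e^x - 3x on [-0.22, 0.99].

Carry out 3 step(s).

f(x) = e^x - 3x
Initial interval: [-0.22, 0.99]

Iteration 1:
  c_1 = (-0.220000 + 0.990000)/2 = 0.385000
  f(c_1) = f(0.385000) = 0.314614
  f(a) × f(c) ≥ 0, new interval: [0.385000, 0.990000]
Iteration 2:
  c_2 = (0.385000 + 0.990000)/2 = 0.687500
  f(c_2) = f(0.687500) = -0.073763
  f(a) × f(c) < 0, new interval: [0.385000, 0.687500]
Iteration 3:
  c_3 = (0.385000 + 0.687500)/2 = 0.536250
  f(c_3) = f(0.536250) = 0.100834
  f(a) × f(c) ≥ 0, new interval: [0.536250, 0.687500]

After 3 iteration(s), the approximation is c_3 = 0.536250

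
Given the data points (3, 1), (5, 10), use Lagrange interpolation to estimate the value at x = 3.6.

Lagrange interpolation formula:
P(x) = Σ yᵢ × Lᵢ(x)
where Lᵢ(x) = Π_{j≠i} (x - xⱼ)/(xᵢ - xⱼ)

L_0(3.6) = (3.6 - 5)/(3 - 5) = 0.700000
L_1(3.6) = (3.6 - 3)/(5 - 3) = 0.300000

P(3.6) = 1×L_0(3.6) + 10×L_1(3.6)
P(3.6) = 3.700000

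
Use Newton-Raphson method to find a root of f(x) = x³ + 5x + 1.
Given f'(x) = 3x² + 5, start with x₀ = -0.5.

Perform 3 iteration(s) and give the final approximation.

f(x) = x³ + 5x + 1
f'(x) = 3x² + 5
x₀ = -0.5

Newton-Raphson formula: x_{n+1} = x_n - f(x_n)/f'(x_n)

Iteration 1:
  f(-0.500000) = -1.625000
  f'(-0.500000) = 5.750000
  x_1 = -0.500000 - (-1.625000)/5.750000 = -0.217391
Iteration 2:
  f(-0.217391) = -0.097230
  f'(-0.217391) = 5.141777
  x_2 = -0.217391 - (-0.097230)/5.141777 = -0.198481
Iteration 3:
  f(-0.198481) = -0.000226
  f'(-0.198481) = 5.118185
  x_3 = -0.198481 - (-0.000226)/5.118185 = -0.198437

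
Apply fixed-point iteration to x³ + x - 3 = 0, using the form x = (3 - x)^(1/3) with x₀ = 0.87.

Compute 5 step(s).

Equation: x³ + x - 3 = 0
Fixed-point form: x = (3 - x)^(1/3)
x₀ = 0.87

x_1 = g(0.870000) = 1.286648
x_2 = g(1.286648) = 1.196600
x_3 = g(1.196600) = 1.217206
x_4 = g(1.217206) = 1.212552
x_5 = g(1.212552) = 1.213606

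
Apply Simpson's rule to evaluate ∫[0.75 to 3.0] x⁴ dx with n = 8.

f(x) = x⁴
a = 0.75, b = 3.0, n = 8
h = (b - a)/n = 0.281250

Simpson's rule: (h/3)[f(x₀) + 4f(x₁) + 2f(x₂) + ... + f(xₙ)]

x_0 = 0.7500, f(x_0) = 0.316406, coefficient = 1
x_1 = 1.0312, f(x_1) = 1.130982, coefficient = 4
x_2 = 1.3125, f(x_2) = 2.967545, coefficient = 2
x_3 = 1.5938, f(x_3) = 6.451798, coefficient = 4
x_4 = 1.8750, f(x_4) = 12.359619, coefficient = 2
x_5 = 2.1562, f(x_5) = 21.617051, coefficient = 4
x_6 = 2.4375, f(x_6) = 35.300308, coefficient = 2
x_7 = 2.7188, f(x_7) = 54.635774, coefficient = 4
x_8 = 3.0000, f(x_8) = 81.000000, coefficient = 1

I ≈ (0.281250/3) × 517.913773 = 48.554416
Exact value: 48.552539
Error: 0.001877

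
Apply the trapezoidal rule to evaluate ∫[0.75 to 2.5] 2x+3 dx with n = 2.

f(x) = 2x+3
a = 0.75, b = 2.5, n = 2
h = (b - a)/n = 0.875000

Trapezoidal rule: (h/2)[f(x₀) + 2f(x₁) + 2f(x₂) + ... + f(xₙ)]

x_0 = 0.7500, f(x_0) = 4.500000, coefficient = 1
x_1 = 1.6250, f(x_1) = 6.250000, coefficient = 2
x_2 = 2.5000, f(x_2) = 8.000000, coefficient = 1

I ≈ (0.875000/2) × 25.000000 = 10.937500
Exact value: 10.937500
Error: 0.000000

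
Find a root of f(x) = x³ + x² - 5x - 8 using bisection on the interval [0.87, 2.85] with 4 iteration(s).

f(x) = x³ + x² - 5x - 8
Initial interval: [0.87, 2.85]

Iteration 1:
  c_1 = (0.870000 + 2.850000)/2 = 1.860000
  f(c_1) = f(1.860000) = -7.405544
  f(a) × f(c) ≥ 0, new interval: [1.860000, 2.850000]
Iteration 2:
  c_2 = (1.860000 + 2.850000)/2 = 2.355000
  f(c_2) = f(2.355000) = -1.168086
  f(a) × f(c) ≥ 0, new interval: [2.355000, 2.850000]
Iteration 3:
  c_3 = (2.355000 + 2.850000)/2 = 2.602500
  f(c_3) = f(2.602500) = 3.387255
  f(a) × f(c) < 0, new interval: [2.355000, 2.602500]
Iteration 4:
  c_4 = (2.355000 + 2.602500)/2 = 2.478750
  f(c_4) = f(2.478750) = 0.980391
  f(a) × f(c) < 0, new interval: [2.355000, 2.478750]

After 4 iteration(s), the approximation is c_4 = 2.478750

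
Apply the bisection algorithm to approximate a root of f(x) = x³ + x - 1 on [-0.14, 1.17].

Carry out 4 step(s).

f(x) = x³ + x - 1
Initial interval: [-0.14, 1.17]

Iteration 1:
  c_1 = (-0.140000 + 1.170000)/2 = 0.515000
  f(c_1) = f(0.515000) = -0.348409
  f(a) × f(c) ≥ 0, new interval: [0.515000, 1.170000]
Iteration 2:
  c_2 = (0.515000 + 1.170000)/2 = 0.842500
  f(c_2) = f(0.842500) = 0.440512
  f(a) × f(c) < 0, new interval: [0.515000, 0.842500]
Iteration 3:
  c_3 = (0.515000 + 0.842500)/2 = 0.678750
  f(c_3) = f(0.678750) = -0.008549
  f(a) × f(c) ≥ 0, new interval: [0.678750, 0.842500]
Iteration 4:
  c_4 = (0.678750 + 0.842500)/2 = 0.760625
  f(c_4) = f(0.760625) = 0.200685
  f(a) × f(c) < 0, new interval: [0.678750, 0.760625]

After 4 iteration(s), the approximation is c_4 = 0.760625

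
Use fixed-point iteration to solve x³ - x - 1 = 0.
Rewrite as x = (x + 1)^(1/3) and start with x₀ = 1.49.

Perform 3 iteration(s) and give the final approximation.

Equation: x³ - x - 1 = 0
Fixed-point form: x = (x + 1)^(1/3)
x₀ = 1.49

x_1 = g(1.490000) = 1.355397
x_2 = g(1.355397) = 1.330520
x_3 = g(1.330520) = 1.325819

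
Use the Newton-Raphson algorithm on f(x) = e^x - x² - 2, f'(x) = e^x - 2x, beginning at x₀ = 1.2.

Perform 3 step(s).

f(x) = e^x - x² - 2
f'(x) = e^x - 2x
x₀ = 1.2

Newton-Raphson formula: x_{n+1} = x_n - f(x_n)/f'(x_n)

Iteration 1:
  f(1.200000) = -0.119883
  f'(1.200000) = 0.920117
  x_1 = 1.200000 - (-0.119883)/0.920117 = 1.330291
Iteration 2:
  f(1.330291) = 0.012470
  f'(1.330291) = 1.121562
  x_2 = 1.330291 - 0.012470/1.121562 = 1.319173
Iteration 3:
  f(1.319173) = 0.000109
  f'(1.319173) = 1.101981
  x_3 = 1.319173 - 0.000109/1.101981 = 1.319074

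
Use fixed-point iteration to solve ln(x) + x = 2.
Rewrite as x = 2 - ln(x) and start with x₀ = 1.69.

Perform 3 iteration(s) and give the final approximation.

Equation: ln(x) + x = 2
Fixed-point form: x = 2 - ln(x)
x₀ = 1.69

x_1 = g(1.690000) = 1.475271
x_2 = g(1.475271) = 1.611158
x_3 = g(1.611158) = 1.523047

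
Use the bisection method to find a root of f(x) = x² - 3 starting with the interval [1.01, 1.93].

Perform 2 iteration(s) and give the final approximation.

f(x) = x² - 3
Initial interval: [1.01, 1.93]

Iteration 1:
  c_1 = (1.010000 + 1.930000)/2 = 1.470000
  f(c_1) = f(1.470000) = -0.839100
  f(a) × f(c) ≥ 0, new interval: [1.470000, 1.930000]
Iteration 2:
  c_2 = (1.470000 + 1.930000)/2 = 1.700000
  f(c_2) = f(1.700000) = -0.110000
  f(a) × f(c) ≥ 0, new interval: [1.700000, 1.930000]

After 2 iteration(s), the approximation is c_2 = 1.700000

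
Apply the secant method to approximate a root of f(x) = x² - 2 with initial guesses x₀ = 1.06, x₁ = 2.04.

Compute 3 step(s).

f(x) = x² - 2
x₀ = 1.06, x₁ = 2.04

Secant formula: x_{n+1} = x_n - f(x_n)(x_n - x_{n-1})/(f(x_n) - f(x_{n-1}))

Iteration 1:
  f(1.060000) = -0.876400
  f(2.040000) = 2.161600
  x_2 = 2.040000 - 2.161600×(2.040000 - 1.060000)/(2.161600 - (-0.876400))
       = 1.342710
Iteration 2:
  f(2.040000) = 2.161600
  f(1.342710) = -0.197131
  x_3 = 1.342710 - (-0.197131)×(1.342710 - 2.040000)/(-0.197131 - 2.161600)
       = 1.400986
Iteration 3:
  f(1.342710) = -0.197131
  f(1.400986) = -0.037239
  x_4 = 1.400986 - (-0.037239)×(1.400986 - 1.342710)/(-0.037239 - (-0.197131))
       = 1.414558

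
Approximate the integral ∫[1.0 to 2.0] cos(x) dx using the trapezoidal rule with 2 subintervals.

f(x) = cos(x)
a = 1.0, b = 2.0, n = 2
h = (b - a)/n = 0.500000

Trapezoidal rule: (h/2)[f(x₀) + 2f(x₁) + 2f(x₂) + ... + f(xₙ)]

x_0 = 1.0000, f(x_0) = 0.540302, coefficient = 1
x_1 = 1.5000, f(x_1) = 0.070737, coefficient = 2
x_2 = 2.0000, f(x_2) = -0.416147, coefficient = 1

I ≈ (0.500000/2) × 0.265630 = 0.066407
Exact value: 0.067826
Error: 0.001419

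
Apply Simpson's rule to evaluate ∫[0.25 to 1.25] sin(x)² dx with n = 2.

f(x) = sin(x)²
a = 0.25, b = 1.25, n = 2
h = (b - a)/n = 0.500000

Simpson's rule: (h/3)[f(x₀) + 4f(x₁) + 2f(x₂) + ... + f(xₙ)]

x_0 = 0.2500, f(x_0) = 0.061209, coefficient = 1
x_1 = 0.7500, f(x_1) = 0.464631, coefficient = 4
x_2 = 1.2500, f(x_2) = 0.900572, coefficient = 1

I ≈ (0.500000/3) × 2.820306 = 0.470051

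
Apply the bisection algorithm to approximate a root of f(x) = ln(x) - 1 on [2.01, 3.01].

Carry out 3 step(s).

f(x) = ln(x) - 1
Initial interval: [2.01, 3.01]

Iteration 1:
  c_1 = (2.010000 + 3.010000)/2 = 2.510000
  f(c_1) = f(2.510000) = -0.079717
  f(a) × f(c) ≥ 0, new interval: [2.510000, 3.010000]
Iteration 2:
  c_2 = (2.510000 + 3.010000)/2 = 2.760000
  f(c_2) = f(2.760000) = 0.015231
  f(a) × f(c) < 0, new interval: [2.510000, 2.760000]
Iteration 3:
  c_3 = (2.510000 + 2.760000)/2 = 2.635000
  f(c_3) = f(2.635000) = -0.031117
  f(a) × f(c) ≥ 0, new interval: [2.635000, 2.760000]

After 3 iteration(s), the approximation is c_3 = 2.635000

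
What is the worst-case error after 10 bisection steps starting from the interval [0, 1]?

Bisection error bound: |error| ≤ (b-a)/2^n
|error| ≤ (1 - 0)/2^10 = 1/2^10
|error| ≤ 0.0009765625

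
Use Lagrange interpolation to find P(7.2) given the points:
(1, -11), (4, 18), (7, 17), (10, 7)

Lagrange interpolation formula:
P(x) = Σ yᵢ × Lᵢ(x)
where Lᵢ(x) = Π_{j≠i} (x - xⱼ)/(xᵢ - xⱼ)

L_0(7.2) = (7.2 - 4)/(1 - 4) × (7.2 - 7)/(1 - 7) × (7.2 - 10)/(1 - 10) = 0.011062
L_1(7.2) = (7.2 - 1)/(4 - 1) × (7.2 - 7)/(4 - 7) × (7.2 - 10)/(4 - 10) = -0.064296
L_2(7.2) = (7.2 - 1)/(7 - 1) × (7.2 - 4)/(7 - 4) × (7.2 - 10)/(7 - 10) = 1.028741
L_3(7.2) = (7.2 - 1)/(10 - 1) × (7.2 - 4)/(10 - 4) × (7.2 - 7)/(10 - 7) = 0.024494

P(7.2) = (-11)×L_0(7.2) + 18×L_1(7.2) + 17×L_2(7.2) + 7×L_3(7.2)
P(7.2) = 16.381037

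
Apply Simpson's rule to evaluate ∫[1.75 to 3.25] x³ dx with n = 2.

f(x) = x³
a = 1.75, b = 3.25, n = 2
h = (b - a)/n = 0.750000

Simpson's rule: (h/3)[f(x₀) + 4f(x₁) + 2f(x₂) + ... + f(xₙ)]

x_0 = 1.7500, f(x_0) = 5.359375, coefficient = 1
x_1 = 2.5000, f(x_1) = 15.625000, coefficient = 4
x_2 = 3.2500, f(x_2) = 34.328125, coefficient = 1

I ≈ (0.750000/3) × 102.187500 = 25.546875
Exact value: 25.546875
Error: 0.000000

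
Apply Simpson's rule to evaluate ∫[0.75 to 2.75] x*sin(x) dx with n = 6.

f(x) = x*sin(x)
a = 0.75, b = 2.75, n = 6
h = (b - a)/n = 0.333333

Simpson's rule: (h/3)[f(x₀) + 4f(x₁) + 2f(x₂) + ... + f(xₙ)]

x_0 = 0.7500, f(x_0) = 0.511229, coefficient = 1
x_1 = 1.0833, f(x_1) = 0.957151, coefficient = 4
x_2 = 1.4167, f(x_2) = 1.399873, coefficient = 2
x_3 = 1.7500, f(x_3) = 1.721975, coefficient = 4
x_4 = 2.0833, f(x_4) = 1.815632, coefficient = 2
x_5 = 2.4167, f(x_5) = 1.602443, coefficient = 4
x_6 = 2.7500, f(x_6) = 1.049568, coefficient = 1

I ≈ (0.333333/3) × 25.118085 = 2.790898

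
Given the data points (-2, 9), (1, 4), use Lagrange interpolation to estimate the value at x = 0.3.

Lagrange interpolation formula:
P(x) = Σ yᵢ × Lᵢ(x)
where Lᵢ(x) = Π_{j≠i} (x - xⱼ)/(xᵢ - xⱼ)

L_0(0.3) = (0.3 - 1)/(-2 - 1) = 0.233333
L_1(0.3) = (0.3 - (-2))/(1 - (-2)) = 0.766667

P(0.3) = 9×L_0(0.3) + 4×L_1(0.3)
P(0.3) = 5.166667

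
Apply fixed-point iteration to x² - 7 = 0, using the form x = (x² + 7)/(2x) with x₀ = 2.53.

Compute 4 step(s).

Equation: x² - 7 = 0
Fixed-point form: x = (x² + 7)/(2x)
x₀ = 2.53

x_1 = g(2.530000) = 2.648399
x_2 = g(2.648399) = 2.645753
x_3 = g(2.645753) = 2.645751
x_4 = g(2.645751) = 2.645751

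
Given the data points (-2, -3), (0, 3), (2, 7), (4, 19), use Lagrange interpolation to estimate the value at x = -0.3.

Lagrange interpolation formula:
P(x) = Σ yᵢ × Lᵢ(x)
where Lᵢ(x) = Π_{j≠i} (x - xⱼ)/(xᵢ - xⱼ)

L_0(-0.3) = (-0.3 - 0)/(-2 - 0) × (-0.3 - 2)/(-2 - 2) × (-0.3 - 4)/(-2 - 4) = 0.061812
L_1(-0.3) = (-0.3 - (-2))/(0 - (-2)) × (-0.3 - 2)/(0 - 2) × (-0.3 - 4)/(0 - 4) = 1.050812
L_2(-0.3) = (-0.3 - (-2))/(2 - (-2)) × (-0.3 - 0)/(2 - 0) × (-0.3 - 4)/(2 - 4) = -0.137063
L_3(-0.3) = (-0.3 - (-2))/(4 - (-2)) × (-0.3 - 0)/(4 - 0) × (-0.3 - 2)/(4 - 2) = 0.024437

P(-0.3) = (-3)×L_0(-0.3) + 3×L_1(-0.3) + 7×L_2(-0.3) + 19×L_3(-0.3)
P(-0.3) = 2.471875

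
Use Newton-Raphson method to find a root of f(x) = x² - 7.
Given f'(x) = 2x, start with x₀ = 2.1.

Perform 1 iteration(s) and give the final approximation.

f(x) = x² - 7
f'(x) = 2x
x₀ = 2.1

Newton-Raphson formula: x_{n+1} = x_n - f(x_n)/f'(x_n)

Iteration 1:
  f(2.100000) = -2.590000
  f'(2.100000) = 4.200000
  x_1 = 2.100000 - (-2.590000)/4.200000 = 2.716667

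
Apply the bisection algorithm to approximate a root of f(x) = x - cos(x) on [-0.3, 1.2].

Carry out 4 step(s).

f(x) = x - cos(x)
Initial interval: [-0.3, 1.2]

Iteration 1:
  c_1 = (-0.300000 + 1.200000)/2 = 0.450000
  f(c_1) = f(0.450000) = -0.450447
  f(a) × f(c) ≥ 0, new interval: [0.450000, 1.200000]
Iteration 2:
  c_2 = (0.450000 + 1.200000)/2 = 0.825000
  f(c_2) = f(0.825000) = 0.146443
  f(a) × f(c) < 0, new interval: [0.450000, 0.825000]
Iteration 3:
  c_3 = (0.450000 + 0.825000)/2 = 0.637500
  f(c_3) = f(0.637500) = -0.166086
  f(a) × f(c) ≥ 0, new interval: [0.637500, 0.825000]
Iteration 4:
  c_4 = (0.637500 + 0.825000)/2 = 0.731250
  f(c_4) = f(0.731250) = -0.013090
  f(a) × f(c) ≥ 0, new interval: [0.731250, 0.825000]

After 4 iteration(s), the approximation is c_4 = 0.731250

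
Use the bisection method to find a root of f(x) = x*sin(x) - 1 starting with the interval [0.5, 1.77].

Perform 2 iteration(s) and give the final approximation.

f(x) = x*sin(x) - 1
Initial interval: [0.5, 1.77]

Iteration 1:
  c_1 = (0.500000 + 1.770000)/2 = 1.135000
  f(c_1) = f(1.135000) = 0.028916
  f(a) × f(c) < 0, new interval: [0.500000, 1.135000]
Iteration 2:
  c_2 = (0.500000 + 1.135000)/2 = 0.817500
  f(c_2) = f(0.817500) = -0.403684
  f(a) × f(c) ≥ 0, new interval: [0.817500, 1.135000]

After 2 iteration(s), the approximation is c_2 = 0.817500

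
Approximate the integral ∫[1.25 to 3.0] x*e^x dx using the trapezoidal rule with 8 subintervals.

f(x) = x*e^x
a = 1.25, b = 3.0, n = 8
h = (b - a)/n = 0.218750

Trapezoidal rule: (h/2)[f(x₀) + 2f(x₁) + 2f(x₂) + ... + f(xₙ)]

x_0 = 1.2500, f(x_0) = 4.362929, coefficient = 1
x_1 = 1.4688, f(x_1) = 6.379959, coefficient = 2
x_2 = 1.6875, f(x_2) = 9.122539, coefficient = 2
x_3 = 1.9062, f(x_3) = 12.824892, coefficient = 2
x_4 = 2.1250, f(x_4) = 17.792407, coefficient = 2
x_5 = 2.3438, f(x_5) = 24.422436, coefficient = 2
x_6 = 2.5625, f(x_6) = 33.231006, coefficient = 2
x_7 = 2.7812, f(x_7) = 44.887101, coefficient = 2
x_8 = 3.0000, f(x_8) = 60.256611, coefficient = 1

I ≈ (0.218750/2) × 361.940218 = 39.587211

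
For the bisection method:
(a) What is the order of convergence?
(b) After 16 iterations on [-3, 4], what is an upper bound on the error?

(a) Bisection has linear (order 1) convergence; the error is halved each step.

(b) Error bound = (b-a)/2^n = (4 - (-3))/2^{16}
    = 7/2^{16}

(a) 1 (linear); (b) error ≤ 1.07e-04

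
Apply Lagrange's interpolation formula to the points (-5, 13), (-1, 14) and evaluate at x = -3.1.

Lagrange interpolation formula:
P(x) = Σ yᵢ × Lᵢ(x)
where Lᵢ(x) = Π_{j≠i} (x - xⱼ)/(xᵢ - xⱼ)

L_0(-3.1) = (-3.1 - (-1))/(-5 - (-1)) = 0.525000
L_1(-3.1) = (-3.1 - (-5))/(-1 - (-5)) = 0.475000

P(-3.1) = 13×L_0(-3.1) + 14×L_1(-3.1)
P(-3.1) = 13.475000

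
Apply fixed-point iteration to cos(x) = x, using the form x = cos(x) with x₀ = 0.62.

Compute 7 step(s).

Equation: cos(x) = x
Fixed-point form: x = cos(x)
x₀ = 0.62

x_1 = g(0.620000) = 0.813878
x_2 = g(0.813878) = 0.686684
x_3 = g(0.686684) = 0.773352
x_4 = g(0.773352) = 0.715573
x_5 = g(0.715573) = 0.754718
x_6 = g(0.754718) = 0.728465
x_7 = g(0.728465) = 0.746197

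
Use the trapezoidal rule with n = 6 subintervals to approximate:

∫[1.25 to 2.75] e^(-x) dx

f(x) = e^(-x)
a = 1.25, b = 2.75, n = 6
h = (b - a)/n = 0.250000

Trapezoidal rule: (h/2)[f(x₀) + 2f(x₁) + 2f(x₂) + ... + f(xₙ)]

x_0 = 1.2500, f(x_0) = 0.286505, coefficient = 1
x_1 = 1.5000, f(x_1) = 0.223130, coefficient = 2
x_2 = 1.7500, f(x_2) = 0.173774, coefficient = 2
x_3 = 2.0000, f(x_3) = 0.135335, coefficient = 2
x_4 = 2.2500, f(x_4) = 0.105399, coefficient = 2
x_5 = 2.5000, f(x_5) = 0.082085, coefficient = 2
x_6 = 2.7500, f(x_6) = 0.063928, coefficient = 1

I ≈ (0.250000/2) × 1.789880 = 0.223735
Exact value: 0.222577
Error: 0.001158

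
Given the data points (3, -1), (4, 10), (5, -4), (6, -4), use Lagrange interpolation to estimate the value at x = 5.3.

Lagrange interpolation formula:
P(x) = Σ yᵢ × Lᵢ(x)
where Lᵢ(x) = Π_{j≠i} (x - xⱼ)/(xᵢ - xⱼ)

L_0(5.3) = (5.3 - 4)/(3 - 4) × (5.3 - 5)/(3 - 5) × (5.3 - 6)/(3 - 6) = 0.045500
L_1(5.3) = (5.3 - 3)/(4 - 3) × (5.3 - 5)/(4 - 5) × (5.3 - 6)/(4 - 6) = -0.241500
L_2(5.3) = (5.3 - 3)/(5 - 3) × (5.3 - 4)/(5 - 4) × (5.3 - 6)/(5 - 6) = 1.046500
L_3(5.3) = (5.3 - 3)/(6 - 3) × (5.3 - 4)/(6 - 4) × (5.3 - 5)/(6 - 5) = 0.149500

P(5.3) = (-1)×L_0(5.3) + 10×L_1(5.3) + (-4)×L_2(5.3) + (-4)×L_3(5.3)
P(5.3) = -7.244500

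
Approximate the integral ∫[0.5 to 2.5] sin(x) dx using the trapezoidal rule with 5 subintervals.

f(x) = sin(x)
a = 0.5, b = 2.5, n = 5
h = (b - a)/n = 0.400000

Trapezoidal rule: (h/2)[f(x₀) + 2f(x₁) + 2f(x₂) + ... + f(xₙ)]

x_0 = 0.5000, f(x_0) = 0.479426, coefficient = 1
x_1 = 0.9000, f(x_1) = 0.783327, coefficient = 2
x_2 = 1.3000, f(x_2) = 0.963558, coefficient = 2
x_3 = 1.7000, f(x_3) = 0.991665, coefficient = 2
x_4 = 2.1000, f(x_4) = 0.863209, coefficient = 2
x_5 = 2.5000, f(x_5) = 0.598472, coefficient = 1

I ≈ (0.400000/2) × 8.281416 = 1.656283
Exact value: 1.678726
Error: 0.022443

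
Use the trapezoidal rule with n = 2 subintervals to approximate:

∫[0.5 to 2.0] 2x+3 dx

f(x) = 2x+3
a = 0.5, b = 2.0, n = 2
h = (b - a)/n = 0.750000

Trapezoidal rule: (h/2)[f(x₀) + 2f(x₁) + 2f(x₂) + ... + f(xₙ)]

x_0 = 0.5000, f(x_0) = 4.000000, coefficient = 1
x_1 = 1.2500, f(x_1) = 5.500000, coefficient = 2
x_2 = 2.0000, f(x_2) = 7.000000, coefficient = 1

I ≈ (0.750000/2) × 22.000000 = 8.250000
Exact value: 8.250000
Error: 0.000000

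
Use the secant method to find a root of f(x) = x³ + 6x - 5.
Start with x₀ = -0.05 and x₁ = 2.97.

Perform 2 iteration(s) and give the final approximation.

f(x) = x³ + 6x - 5
x₀ = -0.05, x₁ = 2.97

Secant formula: x_{n+1} = x_n - f(x_n)(x_n - x_{n-1})/(f(x_n) - f(x_{n-1}))

Iteration 1:
  f(-0.050000) = -5.300125
  f(2.970000) = 39.018073
  x_2 = 2.970000 - 39.018073×(2.970000 - (-0.050000))/(39.018073 - (-5.300125))
       = 0.311169
Iteration 2:
  f(2.970000) = 39.018073
  f(0.311169) = -3.102854
  x_3 = 0.311169 - (-3.102854)×(0.311169 - 2.970000)/(-3.102854 - 39.018073)
       = 0.507033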